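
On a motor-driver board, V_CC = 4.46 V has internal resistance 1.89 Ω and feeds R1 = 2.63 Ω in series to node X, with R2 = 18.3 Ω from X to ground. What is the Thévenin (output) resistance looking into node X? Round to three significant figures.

R1' = 1.89 + 2.63 = 4.520 Ω (source resistance + R1).
With V_CC suppressed (replaced by a short), R_th = R1' ‖ R2 = (4.520 × 18.3)/(4.520 + 18.3) = 3.625 Ω.

R_th ≈ 3.62 Ω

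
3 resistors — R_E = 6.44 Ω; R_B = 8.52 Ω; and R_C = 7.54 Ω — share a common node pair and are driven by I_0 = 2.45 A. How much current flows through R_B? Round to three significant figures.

Total conductance ΣG = 1/6.44 + 1/8.52 + 1/7.54 = 0.4053 (units of 1/Ω).
Current divider: I(R_B) = I_0 · G_k/ΣG = 2.45 × (0.1174/0.4053) = 2.45 × 0.2896 = 0.7095 A.

I ≈ 0.710 A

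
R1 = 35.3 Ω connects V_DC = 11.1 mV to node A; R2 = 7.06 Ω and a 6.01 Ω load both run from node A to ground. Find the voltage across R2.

The load sits in parallel with R2, giving an effective lower resistance R2' = R2·R_L/(R2+R_L) = 3.246 Ω.
Then V_out = V_DC · R2'/(R1 + R2') = 11.1 × 3.246/38.55 = 0.9349 mV.

V_out ≈ 0.935 mV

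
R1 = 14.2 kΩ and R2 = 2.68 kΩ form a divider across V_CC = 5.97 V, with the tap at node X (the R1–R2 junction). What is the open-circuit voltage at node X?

V_th ≈ 0.948 V

V_th is the unloaded tap voltage: V_CC · R2/(R1+R2) = 5.97 × 0.1588 = 0.9478 V.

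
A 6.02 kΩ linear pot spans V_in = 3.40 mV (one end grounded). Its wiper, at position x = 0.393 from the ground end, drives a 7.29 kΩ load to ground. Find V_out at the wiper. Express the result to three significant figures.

Lower segment x·R_p = 2.366 kΩ; upper segment (1−x)·R_p = 3.654 kΩ.
Lower segment in parallel with the load: 2.366 ‖ 7.29 = 1.786 kΩ.
V_out = 3.40 × 1.786/(3.654 + 1.786) = 1.116 mV.

V_out ≈ 1.12 mV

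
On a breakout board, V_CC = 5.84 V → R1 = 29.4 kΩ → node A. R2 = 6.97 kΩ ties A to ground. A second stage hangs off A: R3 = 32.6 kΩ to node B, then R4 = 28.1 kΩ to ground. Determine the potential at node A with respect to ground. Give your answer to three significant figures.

V_A ≈ 1.02 V

Node A sees R2 in parallel with the series input of stage 2, R3 + R4 = 60.70 kΩ.
Effective lower resistance at A: R2 ‖ 60.70 = 6.252 kΩ.
So V_A = 5.84 × 0.1754 = 1.024 V.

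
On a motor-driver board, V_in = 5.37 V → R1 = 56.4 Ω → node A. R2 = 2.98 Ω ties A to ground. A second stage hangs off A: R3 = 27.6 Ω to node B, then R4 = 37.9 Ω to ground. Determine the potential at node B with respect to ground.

Node A sees R2 in parallel with the series input of stage 2, R3 + R4 = 65.50 Ω.
R2 ‖ (R3+R4) = 2.850 Ω.
First divider: V_A = V_in · 2.850/(56.4 + 2.850) = 0.2583 V.
V_B = V_A × 0.5786 = 0.1495 V.

V_B ≈ 0.149 V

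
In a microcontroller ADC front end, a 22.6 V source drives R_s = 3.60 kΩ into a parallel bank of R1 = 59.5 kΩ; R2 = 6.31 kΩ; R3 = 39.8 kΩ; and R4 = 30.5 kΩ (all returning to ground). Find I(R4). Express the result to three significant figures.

Parallel bank: R_p = 1/(1/59.5 + 1/6.31 + 1/39.8 + 1/30.5) = 4.288 kΩ.
Node voltage V_A = V_supply · R_p/(R_s + R_p) = 22.6 × 0.5436 = 12.29 V.
I(R4) = V_A / R4 = 12.29/30.5 = 0.4028 mA.

I ≈ 0.403 mA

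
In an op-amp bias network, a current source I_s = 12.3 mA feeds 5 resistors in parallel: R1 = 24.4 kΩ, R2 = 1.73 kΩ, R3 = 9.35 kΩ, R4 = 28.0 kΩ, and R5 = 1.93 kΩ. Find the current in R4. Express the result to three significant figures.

I ≈ 0.343 mA

ΣG = 1/24.4 + 1/1.73 + 1/9.35 + 1/28.0 + 1/1.93 = 1.280.
R4 takes the fraction G_k/ΣG = 0.03571/1.280 = 0.02791, so I = 12.3 × 0.02791 = 0.3432 mA.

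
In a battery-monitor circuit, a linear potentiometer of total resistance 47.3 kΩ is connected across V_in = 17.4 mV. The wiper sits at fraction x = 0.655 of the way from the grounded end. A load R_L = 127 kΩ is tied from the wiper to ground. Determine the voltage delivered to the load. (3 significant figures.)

V_out ≈ 10.5 mV

The pot divides into 16.32 kΩ above the wiper and 30.98 kΩ below.
Lower segment in parallel with the load: 30.98 ‖ 127 = 24.91 kΩ.
Loaded-divider output: V_out = 17.4 × 0.6042 = 10.51 mV.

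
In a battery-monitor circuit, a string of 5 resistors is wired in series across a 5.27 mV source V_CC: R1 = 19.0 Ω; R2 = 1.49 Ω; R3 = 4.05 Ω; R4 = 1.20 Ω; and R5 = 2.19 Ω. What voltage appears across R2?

Total series resistance ΣR = 19.0 + 1.49 + 4.05 + 1.20 + 2.19 = 27.93 Ω.
Voltage divider: V = V_CC · (1.490 / 27.93) = 5.27 × 0.05335 = 0.2811 mV.

V ≈ 0.281 mV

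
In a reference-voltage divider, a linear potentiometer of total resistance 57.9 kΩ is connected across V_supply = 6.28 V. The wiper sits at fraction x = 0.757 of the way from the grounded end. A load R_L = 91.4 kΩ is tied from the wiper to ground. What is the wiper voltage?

V_out ≈ 4.26 V

Split the track: R_lower = x·R_p = 43.83 kΩ, R_upper = (1−x)·R_p = 14.07 kΩ.
Lower segment in parallel with the load: 43.83 ‖ 91.4 = 29.62 kΩ.
Loaded-divider output: V_out = 6.28 × 0.6780 = 4.258 V.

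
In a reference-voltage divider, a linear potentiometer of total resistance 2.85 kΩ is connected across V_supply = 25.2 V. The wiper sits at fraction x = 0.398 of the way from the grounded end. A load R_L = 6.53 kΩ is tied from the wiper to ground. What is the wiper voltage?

V_out ≈ 9.08 V

Split the track: R_lower = x·R_p = 1.134 kΩ, R_upper = (1−x)·R_p = 1.716 kΩ.
Lower segment in parallel with the load: 1.134 ‖ 6.53 = 0.9664 kΩ.
Loaded-divider output: V_out = 25.2 × 0.3603 = 9.080 V.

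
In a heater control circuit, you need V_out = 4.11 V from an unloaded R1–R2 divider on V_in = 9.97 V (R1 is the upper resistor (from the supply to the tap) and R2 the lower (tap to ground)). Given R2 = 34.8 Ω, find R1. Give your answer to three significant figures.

R1 ≈ 49.6 Ω

V_out/V_in = R2/(R1+R2) = 0.4122.
So R1 = R2 · (V_in/V_out − 1) = 34.8 × (9.97/4.11 − 1) = 34.8 × 1.426 = 49.62 Ω.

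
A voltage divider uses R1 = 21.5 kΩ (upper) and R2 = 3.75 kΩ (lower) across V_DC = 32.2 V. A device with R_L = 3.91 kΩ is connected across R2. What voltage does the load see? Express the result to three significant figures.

The load sits in parallel with R2, giving an effective lower resistance R2' = R2·R_L/(R2+R_L) = 1.914 kΩ.
Now apply the divider: V_out = 32.2 × 0.08175 = 2.632 V.

V_out ≈ 2.63 V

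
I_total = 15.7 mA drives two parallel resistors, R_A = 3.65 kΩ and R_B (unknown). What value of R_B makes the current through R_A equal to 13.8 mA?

In a two-way split, I_A/I_total = R_B/(R_A + R_B).
13.8/15.7 = R_B/(R_A + R_B) → R_B = R_A · (0.8790)/(1 − 0.8790) = 3.65 × 7.263 = 26.51 kΩ.

R_B ≈ 26.5 kΩ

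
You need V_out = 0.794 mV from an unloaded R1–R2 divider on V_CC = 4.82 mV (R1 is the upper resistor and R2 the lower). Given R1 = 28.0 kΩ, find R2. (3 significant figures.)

V_out/V_CC = R2/(R1+R2) = 0.1647.
So R2 = R1 · V_out/(V_CC − V_out) = 28.0 × 0.794/(4.82 − 0.794) = 28.0 × 0.1972 = 5.522 kΩ.

R2 ≈ 5.52 kΩ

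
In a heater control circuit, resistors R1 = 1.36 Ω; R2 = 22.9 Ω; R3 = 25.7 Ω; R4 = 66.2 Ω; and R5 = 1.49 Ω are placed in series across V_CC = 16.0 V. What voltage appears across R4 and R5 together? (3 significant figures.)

Series total: ΣR = 1.36 + 22.9 + 25.7 + 66.2 + 1.49 = 117.7 Ω.
R_{R4..R5} = 66.2 + 1.49 = 67.69 Ω.
Voltage divider: V = V_CC · (67.69 / 117.7) = 16.0 × 0.5754 = 9.206 V.

V ≈ 9.21 V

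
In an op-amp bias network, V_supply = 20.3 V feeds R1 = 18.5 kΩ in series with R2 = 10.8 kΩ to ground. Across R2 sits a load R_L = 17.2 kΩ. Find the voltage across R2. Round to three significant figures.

V_out ≈ 5.36 V

First combine the lower leg with the load: R2 ‖ R_L = 6.634 kΩ.
Then V_out = V_supply · R2'/(R1 + R2') = 20.3 × 6.634/25.13 = 5.358 V.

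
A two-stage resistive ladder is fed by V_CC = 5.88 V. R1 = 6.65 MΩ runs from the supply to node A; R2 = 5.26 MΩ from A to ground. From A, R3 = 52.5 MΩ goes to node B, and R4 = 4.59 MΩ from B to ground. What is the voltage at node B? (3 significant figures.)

V_B ≈ 0.199 V

The second stage (R3 + R4 = 57.09 MΩ) loads node A in parallel with R2.
Effective lower resistance at A: R2 ‖ 57.09 = 4.816 MΩ.
First divider: V_A = V_CC · 4.816/(6.65 + 4.816) = 2.470 V.
Stage 2 is unloaded, so V_B = V_A · R4/(R3+R4) = 2.470 × 4.59/57.09 = 0.1986 V.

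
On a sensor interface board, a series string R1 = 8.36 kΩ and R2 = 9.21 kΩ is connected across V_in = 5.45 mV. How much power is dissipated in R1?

P ≈ 0.804 nW

ΣR = 17.57 kΩ → I = 5.45/17.57 = 0.3102 µA.
V(R1) = I·R = 2.593 mV; P = V·I = 2.593 × 0.3102 = 0.8044 nW.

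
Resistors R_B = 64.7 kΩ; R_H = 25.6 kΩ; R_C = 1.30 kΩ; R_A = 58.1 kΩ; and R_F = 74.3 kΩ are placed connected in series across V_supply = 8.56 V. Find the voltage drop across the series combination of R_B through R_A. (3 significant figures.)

V ≈ 5.72 V

ΣR = 64.7 + 25.6 + 1.30 + 58.1 + 74.3 = 224.0 kΩ.
R_{R_B..R_A} = 64.7 + 25.6 + 1.30 + 58.1 = 149.7 kΩ.
Voltage divider: V = V_supply · (149.7 / 224.0) = 8.56 × 0.6683 = 5.721 V.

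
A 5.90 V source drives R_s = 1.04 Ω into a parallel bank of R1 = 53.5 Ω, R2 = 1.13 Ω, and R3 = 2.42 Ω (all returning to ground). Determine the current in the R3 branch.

I ≈ 1.03 A

Combine the parallel branches: R_p = (1/53.5 + 1/1.13 + 1/2.42)⁻¹ = 0.7594 Ω.
V_A = 5.90 × 0.7594/1.799 = 2.490 V.
Branch current I = V_A/R3 = 2.490/2.42 = 1.029 A.
(Equivalently: I_total = 3.279 A, then current-divider fraction G_k/ΣG = 0.3138.)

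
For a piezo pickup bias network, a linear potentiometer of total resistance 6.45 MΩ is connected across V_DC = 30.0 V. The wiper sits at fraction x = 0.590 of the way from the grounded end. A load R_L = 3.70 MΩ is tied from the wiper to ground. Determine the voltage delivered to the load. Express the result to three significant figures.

V_out ≈ 12.4 V

Split the track: R_lower = x·R_p = 3.805 MΩ, R_upper = (1−x)·R_p = 2.645 MΩ.
R_L loads the lower segment: effective lower R = 1.876 MΩ.
Then V_out = V_DC · 1.876/(2.645 + 1.876) = 12.45 V.
(Unloaded: V_out = x·V_DC = 17.7 V.)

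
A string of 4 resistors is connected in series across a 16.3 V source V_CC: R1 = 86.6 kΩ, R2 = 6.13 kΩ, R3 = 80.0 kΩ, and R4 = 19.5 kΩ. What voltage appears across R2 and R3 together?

V ≈ 7.30 V

Series total: ΣR = 86.6 + 6.13 + 80.0 + 19.5 = 192.2 kΩ.
R_{R2..R3} = 6.13 + 80.0 = 86.13 kΩ.
Voltage divider: V = V_CC · (86.13 / 192.2) = 16.3 × 0.4481 = 7.303 V.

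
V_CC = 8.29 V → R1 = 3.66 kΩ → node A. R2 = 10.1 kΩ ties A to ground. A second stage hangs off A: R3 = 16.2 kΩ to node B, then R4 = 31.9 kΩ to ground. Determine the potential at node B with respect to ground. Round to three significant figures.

Looking into the second stage from A: R3 + R4 = 48.10 kΩ appears in parallel with R2.
Effective lower resistance at A: R2 ‖ 48.10 = 8.347 kΩ.
So V_A = 8.29 × 0.6952 = 5.763 V.
Stage 2 is unloaded, so V_B = V_A · R4/(R3+R4) = 5.763 × 31.9/48.10 = 3.822 V.

V_B ≈ 3.82 V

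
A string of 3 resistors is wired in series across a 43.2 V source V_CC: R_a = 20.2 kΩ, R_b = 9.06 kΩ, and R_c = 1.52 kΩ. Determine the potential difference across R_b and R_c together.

ΣR = 20.2 + 9.06 + 1.52 = 30.78 kΩ.
R_{R_b..R_c} = 9.06 + 1.52 = 10.58 kΩ.
By the voltage-divider rule, V = 43.2 × 10.58/30.78 = 14.85 V.

V ≈ 14.8 V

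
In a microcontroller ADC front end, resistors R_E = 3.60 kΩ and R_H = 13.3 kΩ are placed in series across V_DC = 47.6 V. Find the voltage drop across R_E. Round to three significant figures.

Total series resistance ΣR = 3.60 + 13.3 = 16.90 kΩ.
By the voltage-divider rule, V = 47.6 × 3.600/16.90 = 10.14 V.

V ≈ 10.1 V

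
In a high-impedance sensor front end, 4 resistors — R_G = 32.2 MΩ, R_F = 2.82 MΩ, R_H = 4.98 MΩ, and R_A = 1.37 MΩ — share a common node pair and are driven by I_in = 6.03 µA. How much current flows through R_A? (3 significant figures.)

Conductances: ΣG = 1/32.2 + 1/2.82 + 1/4.98 + 1/1.37 = 1.316 (1/MΩ).
By the current-divider rule, I = I_in · G_k/ΣG = 6.03 × 0.5545 = 3.344 µA.

I ≈ 3.34 µA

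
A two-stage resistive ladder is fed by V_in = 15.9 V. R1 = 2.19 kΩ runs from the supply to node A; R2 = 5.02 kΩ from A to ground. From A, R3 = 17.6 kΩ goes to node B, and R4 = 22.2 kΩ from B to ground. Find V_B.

Looking into the second stage from A: R3 + R4 = 39.80 kΩ appears in parallel with R2.
Effective lower resistance at A: R2 ‖ 39.80 = 4.458 kΩ.
V_A = 15.9 × 4.458/(2.19 + 4.458) = 10.66 V.
Stage 2 is unloaded, so V_B = V_A · R4/(R3+R4) = 10.66 × 22.2/39.80 = 5.947 V.

V_B ≈ 5.95 V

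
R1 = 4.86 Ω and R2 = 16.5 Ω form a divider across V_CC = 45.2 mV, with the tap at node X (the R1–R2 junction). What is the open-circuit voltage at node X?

V_th ≈ 34.9 mV

Open-circuit (no load on X): V_th = V_CC · R2/(R1 + R2) = 45.2 × 16.5/(4.860 + 16.5) = 34.92 mV.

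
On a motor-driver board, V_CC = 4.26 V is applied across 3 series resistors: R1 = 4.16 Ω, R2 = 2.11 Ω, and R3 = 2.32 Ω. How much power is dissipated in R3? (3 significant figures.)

Series current I = V_CC/ΣR = 4.26/8.590 = 0.4959 A.
P(R3) = I²·R3 = (0.4959)² × 2.32 = 0.5706 W.

P ≈ 0.571 W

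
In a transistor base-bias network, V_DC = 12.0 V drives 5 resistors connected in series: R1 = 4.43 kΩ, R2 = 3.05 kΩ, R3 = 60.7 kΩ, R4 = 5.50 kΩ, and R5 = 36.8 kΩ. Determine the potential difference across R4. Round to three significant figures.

V ≈ 0.597 V

ΣR = 4.43 + 3.05 + 60.7 + 5.50 + 36.8 = 110.5 kΩ.
By the voltage-divider rule, V = 12.0 × 5.500/110.5 = 0.5974 V.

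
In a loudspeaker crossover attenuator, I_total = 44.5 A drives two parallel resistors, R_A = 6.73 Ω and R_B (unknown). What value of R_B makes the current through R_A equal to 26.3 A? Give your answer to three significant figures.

In a two-way split, I_A/I_total = R_B/(R_A + R_B).
26.3/44.5 = R_B/(R_A + R_B) → R_B = R_A · (0.5910)/(1 − 0.5910) = 6.73 × 1.445 = 9.725 Ω.

R_B ≈ 9.73 Ω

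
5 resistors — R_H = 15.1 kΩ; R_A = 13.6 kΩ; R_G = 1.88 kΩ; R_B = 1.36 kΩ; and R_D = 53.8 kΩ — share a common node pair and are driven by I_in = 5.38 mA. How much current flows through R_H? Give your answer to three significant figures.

Total conductance ΣG = 1/15.1 + 1/13.6 + 1/1.88 + 1/1.36 + 1/53.8 = 1.426 (units of 1/kΩ).
R_H takes the fraction G_k/ΣG = 0.06623/1.426 = 0.04646, so I = 5.38 × 0.04646 = 0.2499 mA.

I ≈ 0.250 mA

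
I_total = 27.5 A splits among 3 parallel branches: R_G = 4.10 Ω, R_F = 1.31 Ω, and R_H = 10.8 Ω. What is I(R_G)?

I ≈ 6.10 A

Total conductance ΣG = 1/4.10 + 1/1.31 + 1/10.8 = 1.100 (units of 1/Ω).
By the current-divider rule, I = I_total · G_k/ΣG = 27.5 × 0.2218 = 6.098 A.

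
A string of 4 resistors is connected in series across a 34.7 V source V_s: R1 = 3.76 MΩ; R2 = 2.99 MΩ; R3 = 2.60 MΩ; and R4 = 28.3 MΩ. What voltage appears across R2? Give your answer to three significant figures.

Series total: ΣR = 3.76 + 2.99 + 2.60 + 28.3 = 37.65 MΩ.
V = V_s · R/ΣR = 34.7 × 0.07942 = 2.756 V.

V ≈ 2.76 V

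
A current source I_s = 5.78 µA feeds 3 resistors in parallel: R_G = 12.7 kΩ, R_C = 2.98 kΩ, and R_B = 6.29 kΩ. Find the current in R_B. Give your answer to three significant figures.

I ≈ 1.60 µA

Conductances: ΣG = 1/12.7 + 1/2.98 + 1/6.29 = 0.5733 (1/kΩ).
By the current-divider rule, I = I_s · G_k/ΣG = 5.78 × 0.2773 = 1.603 µA.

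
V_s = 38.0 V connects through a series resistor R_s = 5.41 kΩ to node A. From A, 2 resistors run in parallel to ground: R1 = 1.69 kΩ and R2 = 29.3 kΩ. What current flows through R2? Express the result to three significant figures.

Equivalent of the parallel group: R_p = 1.598 kΩ.
V_A by voltage divider: V_A = 38.0 × 1.598/(5.41 + 1.598) = 8.664 V.
I(R2) = V_A / R2 = 8.664/29.3 = 0.2957 mA.
(Equivalently: I_total = 5.422 mA, then current-divider fraction G_k/ΣG = 0.05453.)

I ≈ 0.296 mA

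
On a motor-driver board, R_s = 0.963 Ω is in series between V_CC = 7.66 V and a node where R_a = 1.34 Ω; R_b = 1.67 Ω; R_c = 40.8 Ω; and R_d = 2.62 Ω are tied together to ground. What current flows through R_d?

Combine the parallel branches: R_p = (1/1.34 + 1/1.67 + 1/40.8 + 1/2.62)⁻¹ = 0.5710 Ω.
V_A = 7.66 × 0.5710/1.534 = 2.851 V.
Branch current I = V_A/R_d = 2.851/2.62 = 1.088 A.

I ≈ 1.09 A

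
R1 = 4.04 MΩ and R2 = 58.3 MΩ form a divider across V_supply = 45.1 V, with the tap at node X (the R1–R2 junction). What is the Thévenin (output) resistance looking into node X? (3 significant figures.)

Zeroing V_supply shorts the top of R1 to ground, so R_th = R1 ‖ R2 = 3.778 MΩ.

R_th ≈ 3.78 MΩ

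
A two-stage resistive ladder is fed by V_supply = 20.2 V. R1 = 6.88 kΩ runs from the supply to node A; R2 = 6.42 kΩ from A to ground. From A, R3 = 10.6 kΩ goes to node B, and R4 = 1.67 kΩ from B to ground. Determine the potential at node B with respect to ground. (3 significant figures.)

V_B ≈ 1.04 V

Node A sees R2 in parallel with the series input of stage 2, R3 + R4 = 12.27 kΩ.
Effective lower resistance at A: R2 ‖ 12.27 = 4.215 kΩ.
V_A = 20.2 × 4.215/(6.88 + 4.215) = 7.674 V.
Then the unloaded second divider: V_B = V_A × R4/(R3+R4) = 7.674 × 0.1361 = 1.044 V.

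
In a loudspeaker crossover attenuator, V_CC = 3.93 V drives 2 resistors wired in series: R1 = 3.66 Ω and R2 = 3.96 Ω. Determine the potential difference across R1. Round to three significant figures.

V ≈ 1.89 V

ΣR = 3.66 + 3.96 = 7.620 Ω.
By the voltage-divider rule, V = 3.93 × 3.660/7.620 = 1.888 V.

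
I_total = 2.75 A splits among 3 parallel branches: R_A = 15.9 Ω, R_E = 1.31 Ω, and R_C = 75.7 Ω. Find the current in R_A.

Conductances: ΣG = 1/15.9 + 1/1.31 + 1/75.7 = 0.8395 (1/Ω).
R_A takes the fraction G_k/ΣG = 0.06289/0.8395 = 0.07492, so I = 2.75 × 0.07492 = 0.2060 A.

I ≈ 0.206 A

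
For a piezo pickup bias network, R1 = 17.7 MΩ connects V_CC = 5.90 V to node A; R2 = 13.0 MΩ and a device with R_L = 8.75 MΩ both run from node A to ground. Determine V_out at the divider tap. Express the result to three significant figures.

R2 ‖ R_L = (13.0 × 8.75)/(13.0 + 8.75) = 5.230 MΩ.
Voltage divider with the loaded lower leg: V_out = 5.90 × 5.230/(17.7 + 5.230) = 5.90 × 0.2281 = 1.346 V.
(Unloaded it would be 2.50 V; the load pulls it down.)

V_out ≈ 1.35 V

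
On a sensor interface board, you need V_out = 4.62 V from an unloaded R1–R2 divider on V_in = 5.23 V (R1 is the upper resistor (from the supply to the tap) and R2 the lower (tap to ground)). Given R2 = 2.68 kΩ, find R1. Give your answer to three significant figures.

R1 ≈ 0.354 kΩ

The divider ratio is R2/(R1+R2) = 4.62/5.23 = 0.8834.
R1 = R2·(1/k − 1) = 2.68 × 0.1320 = 0.3539 kΩ.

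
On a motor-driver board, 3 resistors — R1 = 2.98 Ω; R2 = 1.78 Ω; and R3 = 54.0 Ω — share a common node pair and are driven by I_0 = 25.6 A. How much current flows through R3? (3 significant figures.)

Conductances: ΣG = 1/2.98 + 1/1.78 + 1/54.0 = 0.9159 (1/Ω).
R3 takes the fraction G_k/ΣG = 0.01852/0.9159 = 0.02022, so I = 25.6 × 0.02022 = 0.5176 A.

I ≈ 0.518 A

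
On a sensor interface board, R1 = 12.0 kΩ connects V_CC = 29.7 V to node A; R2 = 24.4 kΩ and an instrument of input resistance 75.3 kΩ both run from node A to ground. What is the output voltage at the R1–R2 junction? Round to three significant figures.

The load sits in parallel with R2, giving an effective lower resistance R2' = R2·R_L/(R2+R_L) = 18.43 kΩ.
Then V_out = V_CC · R2'/(R1 + R2') = 29.7 × 18.43/30.43 = 17.99 V.

V_out ≈ 18.0 V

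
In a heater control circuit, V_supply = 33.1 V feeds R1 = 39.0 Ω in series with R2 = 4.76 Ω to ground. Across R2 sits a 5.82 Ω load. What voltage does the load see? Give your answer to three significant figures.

First combine the lower leg with the load: R2 ‖ R_L = 2.618 Ω.
Voltage divider with the loaded lower leg: V_out = 33.1 × 2.618/(39.0 + 2.618) = 33.1 × 0.06292 = 2.083 V.
(Unloaded it would be 3.60 V; the load pulls it down.)

V_out ≈ 2.08 V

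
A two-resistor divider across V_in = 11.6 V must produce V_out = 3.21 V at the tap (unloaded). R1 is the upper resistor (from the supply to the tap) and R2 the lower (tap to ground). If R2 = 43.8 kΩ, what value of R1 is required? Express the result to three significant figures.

Required fraction k = V_out/V_in = 0.2767.
So R1 = R2 · (V_in/V_out − 1) = 43.8 × (11.6/3.21 − 1) = 43.8 × 2.614 = 114.5 kΩ.

R1 ≈ 114 kΩ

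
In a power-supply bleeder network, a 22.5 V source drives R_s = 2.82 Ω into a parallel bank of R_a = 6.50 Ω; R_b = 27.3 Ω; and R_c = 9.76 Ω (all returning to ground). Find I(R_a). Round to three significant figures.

I ≈ 1.90 A

Parallel bank: R_p = 1/(1/6.50 + 1/27.3 + 1/9.76) = 3.414 Ω.
Node voltage V_A = V_s · R_p/(R_s + R_p) = 22.5 × 0.5476 = 12.32 V.
Branch current I = V_A/R_a = 12.32/6.50 = 1.896 A.
(Equivalently: I_total = 3.609 A, then current-divider fraction G_k/ΣG = 0.5252.)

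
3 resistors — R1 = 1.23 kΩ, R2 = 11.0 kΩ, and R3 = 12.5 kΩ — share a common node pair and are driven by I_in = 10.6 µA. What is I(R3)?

Total conductance ΣG = 1/1.23 + 1/11.0 + 1/12.5 = 0.9839 (units of 1/kΩ).
Current divider: I(R3) = I_in · G_k/ΣG = 10.6 × (0.08000/0.9839) = 10.6 × 0.08131 = 0.8619 µA.

I ≈ 0.862 µA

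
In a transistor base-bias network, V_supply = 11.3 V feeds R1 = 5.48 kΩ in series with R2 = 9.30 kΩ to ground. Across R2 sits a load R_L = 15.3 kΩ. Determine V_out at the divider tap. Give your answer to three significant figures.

V_out ≈ 5.80 V

First combine the lower leg with the load: R2 ‖ R_L = 5.784 kΩ.
Voltage divider with the loaded lower leg: V_out = 11.3 × 5.784/(5.48 + 5.784) = 11.3 × 0.5135 = 5.803 V.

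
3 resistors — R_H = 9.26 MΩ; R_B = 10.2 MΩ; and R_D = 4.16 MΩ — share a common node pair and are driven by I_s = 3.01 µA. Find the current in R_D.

Total conductance ΣG = 1/9.26 + 1/10.2 + 1/4.16 = 0.4464 (units of 1/MΩ).
R_D takes the fraction G_k/ΣG = 0.2404/0.4464 = 0.5385, so I = 3.01 × 0.5385 = 1.621 µA.

I ≈ 1.62 µA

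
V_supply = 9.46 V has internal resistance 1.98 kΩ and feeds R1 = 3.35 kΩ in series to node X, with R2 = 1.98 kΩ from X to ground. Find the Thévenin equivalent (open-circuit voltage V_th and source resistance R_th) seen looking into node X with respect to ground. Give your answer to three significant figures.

V_th ≈ 2.56 V, R_th ≈ 1.44 kΩ

R1' = 1.98 + 3.35 = 5.330 kΩ (source resistance + R1).
With X open, the divider is unloaded: V_th = 9.46 × 1.98/7.310 = 2.562 V.
With V_supply suppressed (replaced by a short), R_th = R1' ‖ R2 = (5.330 × 1.98)/(5.330 + 1.98) = 1.444 kΩ.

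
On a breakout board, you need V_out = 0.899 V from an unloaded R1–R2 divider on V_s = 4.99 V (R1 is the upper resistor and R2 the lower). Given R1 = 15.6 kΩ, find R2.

R2 ≈ 3.43 kΩ

V_out/V_s = R2/(R1+R2) = 0.1802.
R2 = R1 · 0.1802/(1 − 0.1802) = 3.428 kΩ.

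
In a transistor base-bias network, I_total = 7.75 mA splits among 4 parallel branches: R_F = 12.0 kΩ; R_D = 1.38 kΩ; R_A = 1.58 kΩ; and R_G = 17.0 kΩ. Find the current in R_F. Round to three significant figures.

I ≈ 0.431 mA

ΣG = 1/12.0 + 1/1.38 + 1/1.58 + 1/17.0 = 1.500.
Current divider: I(R_F) = I_total · G_k/ΣG = 7.75 × (0.08333/1.500) = 7.75 × 0.05557 = 0.4306 mA.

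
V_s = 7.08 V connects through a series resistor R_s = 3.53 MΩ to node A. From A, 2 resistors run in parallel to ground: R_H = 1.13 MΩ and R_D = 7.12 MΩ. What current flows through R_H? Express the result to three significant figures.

Equivalent of the parallel group: R_p = 0.9752 MΩ.
Node voltage V_A = V_s · R_p/(R_s + R_p) = 7.08 × 0.2165 = 1.533 V.
Branch current I = V_A/R_H = 1.533/1.13 = 1.356 µA.
(Equivalently: I_total = 1.572 µA, then current-divider fraction G_k/ΣG = 0.8630.)

I ≈ 1.36 µA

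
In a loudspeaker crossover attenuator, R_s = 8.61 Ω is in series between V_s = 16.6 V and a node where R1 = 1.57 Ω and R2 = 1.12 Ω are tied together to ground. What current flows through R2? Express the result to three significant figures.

Parallel bank: R_p = 1/(1/1.57 + 1/1.12) = 0.6537 Ω.
Node voltage V_A = V_s · R_p/(R_s + R_p) = 16.6 × 0.07056 = 1.171 V.
Branch current I = V_A/R2 = 1.171/1.12 = 1.046 A.

I ≈ 1.05 A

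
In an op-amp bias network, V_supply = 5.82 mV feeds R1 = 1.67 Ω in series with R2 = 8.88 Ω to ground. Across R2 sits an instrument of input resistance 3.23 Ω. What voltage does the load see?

V_out ≈ 3.41 mV

First combine the lower leg with the load: R2 ‖ R_L = 2.368 Ω.
Now apply the divider: V_out = 5.82 × 0.5865 = 3.413 mV.
(Unloaded it would be 4.90 mV; the load pulls it down.)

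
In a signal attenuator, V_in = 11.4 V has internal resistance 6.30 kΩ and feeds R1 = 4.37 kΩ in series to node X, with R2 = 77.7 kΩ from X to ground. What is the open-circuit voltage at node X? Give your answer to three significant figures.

R1' = 6.30 + 4.37 = 10.67 kΩ (source resistance + R1).
V_th is the unloaded tap voltage: V_in · R2/(R1'+R2) = 11.4 × 0.8793 = 10.02 V.

V_th ≈ 10.0 V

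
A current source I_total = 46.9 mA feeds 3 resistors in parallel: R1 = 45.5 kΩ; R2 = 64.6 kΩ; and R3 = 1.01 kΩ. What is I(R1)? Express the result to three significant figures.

I ≈ 1.00 mA

Total conductance ΣG = 1/45.5 + 1/64.6 + 1/1.01 = 1.028 (units of 1/kΩ).
R1 takes the fraction G_k/ΣG = 0.02198/1.028 = 0.02139, so I = 46.9 × 0.02139 = 1.003 mA.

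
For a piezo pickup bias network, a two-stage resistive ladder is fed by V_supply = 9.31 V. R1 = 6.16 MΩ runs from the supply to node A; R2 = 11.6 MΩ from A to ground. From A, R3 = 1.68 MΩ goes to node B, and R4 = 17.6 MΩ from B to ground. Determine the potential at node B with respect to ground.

V_B ≈ 4.59 V

Looking into the second stage from A: R3 + R4 = 19.28 MΩ appears in parallel with R2.
R2 ‖ (R3+R4) = 7.242 MΩ.
First divider: V_A = V_supply · 7.242/(6.16 + 7.242) = 5.031 V.
V_B = V_A × 0.9129 = 4.593 V.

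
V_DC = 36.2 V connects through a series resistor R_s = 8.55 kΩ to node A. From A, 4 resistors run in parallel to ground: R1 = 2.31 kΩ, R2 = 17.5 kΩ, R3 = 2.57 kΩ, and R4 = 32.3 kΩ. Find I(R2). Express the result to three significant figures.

Combine the parallel branches: R_p = (1/2.31 + 1/17.5 + 1/2.57 + 1/32.3)⁻¹ = 1.099 kΩ.
V_A = 36.2 × 1.099/9.649 = 4.122 V.
I(R2) = V_A / R2 = 4.122/17.5 = 0.2356 mA.

I ≈ 0.236 mA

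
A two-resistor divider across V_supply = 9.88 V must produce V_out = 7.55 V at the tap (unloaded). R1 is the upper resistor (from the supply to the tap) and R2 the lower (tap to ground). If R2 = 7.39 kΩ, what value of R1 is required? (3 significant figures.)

V_out/V_supply = R2/(R1+R2) = 0.7642.
So R1 = R2 · (V_supply/V_out − 1) = 7.39 × (9.88/7.55 − 1) = 7.39 × 0.3086 = 2.281 kΩ.

R1 ≈ 2.28 kΩ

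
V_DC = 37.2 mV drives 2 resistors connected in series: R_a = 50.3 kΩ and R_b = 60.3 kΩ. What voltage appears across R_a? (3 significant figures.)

Series total: ΣR = 50.3 + 60.3 = 110.6 kΩ.
By the voltage-divider rule, V = 37.2 × 50.30/110.6 = 16.92 mV.

V ≈ 16.9 mV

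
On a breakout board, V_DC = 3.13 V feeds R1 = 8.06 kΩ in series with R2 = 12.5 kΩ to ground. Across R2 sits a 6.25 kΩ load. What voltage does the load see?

V_out ≈ 1.07 V

First combine the lower leg with the load: R2 ‖ R_L = 4.167 kΩ.
Now apply the divider: V_out = 3.13 × 0.3408 = 1.067 V.
(Unloaded it would be 1.90 V; the load pulls it down.)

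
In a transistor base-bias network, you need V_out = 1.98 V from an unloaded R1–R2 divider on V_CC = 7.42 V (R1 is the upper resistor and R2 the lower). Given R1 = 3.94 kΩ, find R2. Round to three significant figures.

R2 ≈ 1.43 kΩ

Required fraction k = V_out/V_CC = 0.2668.
R2 = R1 · 0.2668/(1 − 0.2668) = 1.434 kΩ.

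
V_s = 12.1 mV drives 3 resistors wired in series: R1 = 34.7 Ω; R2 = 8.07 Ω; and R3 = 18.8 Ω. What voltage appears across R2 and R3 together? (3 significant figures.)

Series total: ΣR = 34.7 + 8.07 + 18.8 = 61.57 Ω.
R_{R2..R3} = 8.07 + 18.8 = 26.87 Ω.
By the voltage-divider rule, V = 12.1 × 26.87/61.57 = 5.281 mV.

V ≈ 5.28 mV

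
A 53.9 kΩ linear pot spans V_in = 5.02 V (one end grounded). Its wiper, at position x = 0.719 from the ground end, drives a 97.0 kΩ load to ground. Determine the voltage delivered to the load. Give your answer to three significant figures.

V_out ≈ 3.25 V

Split the track: R_lower = x·R_p = 38.75 kΩ, R_upper = (1−x)·R_p = 15.15 kΩ.
Lower segment in parallel with the load: 38.75 ‖ 97.0 = 27.69 kΩ.
Then V_out = V_in · 27.69/(15.15 + 27.69) = 3.245 V.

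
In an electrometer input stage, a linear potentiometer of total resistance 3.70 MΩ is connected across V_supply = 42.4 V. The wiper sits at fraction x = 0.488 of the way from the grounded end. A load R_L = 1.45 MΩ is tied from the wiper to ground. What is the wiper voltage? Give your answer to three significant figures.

V_out ≈ 12.6 V

Lower segment x·R_p = 1.806 MΩ; upper segment (1−x)·R_p = 1.894 MΩ.
(x·R_p) ‖ R_L = 0.8042 MΩ.
V_out = 42.4 × 0.8042/(1.894 + 0.8042) = 12.64 V.
(Unloaded: V_out = x·V_supply = 20.7 V.)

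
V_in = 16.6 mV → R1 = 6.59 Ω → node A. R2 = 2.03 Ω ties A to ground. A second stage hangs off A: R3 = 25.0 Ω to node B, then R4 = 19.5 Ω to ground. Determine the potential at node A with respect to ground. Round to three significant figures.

Looking into the second stage from A: R3 + R4 = 44.50 Ω appears in parallel with R2.
Effective lower resistance at A: R2 ‖ 44.50 = 1.941 Ω.
So V_A = 16.6 × 0.2276 = 3.778 mV.

V_A ≈ 3.78 mV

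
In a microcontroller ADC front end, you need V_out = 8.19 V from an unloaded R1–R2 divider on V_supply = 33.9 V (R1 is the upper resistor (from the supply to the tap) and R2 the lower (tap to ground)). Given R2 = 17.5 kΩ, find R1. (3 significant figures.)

R1 ≈ 54.9 kΩ

The divider ratio is R2/(R1+R2) = 8.19/33.9 = 0.2416.
So R1 = R2 · (V_supply/V_out − 1) = 17.5 × (33.9/8.19 − 1) = 17.5 × 3.139 = 54.94 kΩ.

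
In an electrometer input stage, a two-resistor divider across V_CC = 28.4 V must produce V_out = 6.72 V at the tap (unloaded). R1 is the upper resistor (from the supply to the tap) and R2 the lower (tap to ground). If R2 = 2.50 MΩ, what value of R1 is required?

R1 ≈ 8.07 MΩ

Required fraction k = V_out/V_CC = 0.2366.
Rearranging, R1 = R2·(1−k)/k = 2.50 × 3.226 = 8.065 MΩ.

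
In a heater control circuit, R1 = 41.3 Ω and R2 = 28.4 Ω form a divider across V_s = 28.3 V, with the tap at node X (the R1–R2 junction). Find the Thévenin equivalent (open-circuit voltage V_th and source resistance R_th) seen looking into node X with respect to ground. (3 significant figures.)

V_th is the unloaded tap voltage: V_s · R2/(R1+R2) = 28.3 × 0.4075 = 11.53 V.
With V_s suppressed (replaced by a short), R_th = R1 ‖ R2 = (41.30 × 28.4)/(41.30 + 28.4) = 16.83 Ω.

V_th ≈ 11.5 V, R_th ≈ 16.8 Ω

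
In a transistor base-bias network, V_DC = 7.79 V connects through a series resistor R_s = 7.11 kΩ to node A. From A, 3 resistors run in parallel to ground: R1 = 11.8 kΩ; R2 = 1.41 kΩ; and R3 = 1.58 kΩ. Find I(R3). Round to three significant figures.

Combine the parallel branches: R_p = (1/11.8 + 1/1.41 + 1/1.58)⁻¹ = 0.7008 kΩ.
V_A = 7.79 × 0.7008/7.811 = 0.6990 V.
Branch current I = V_A/R3 = 0.6990/1.58 = 0.4424 mA.
(Check via current divider: I_total = 0.9973 mA; share G_k/ΣG = 0.4436 → same result.)

I ≈ 0.442 mA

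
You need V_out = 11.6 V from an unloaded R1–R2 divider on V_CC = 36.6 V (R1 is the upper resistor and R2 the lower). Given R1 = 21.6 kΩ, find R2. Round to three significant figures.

Required fraction k = V_out/V_CC = 0.3169.
R2 = R1 · 0.3169/(1 − 0.3169) = 10.02 kΩ.

R2 ≈ 10.0 kΩ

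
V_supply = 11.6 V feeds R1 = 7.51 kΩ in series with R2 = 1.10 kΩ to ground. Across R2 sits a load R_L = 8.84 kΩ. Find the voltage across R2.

V_out ≈ 1.34 V

First combine the lower leg with the load: R2 ‖ R_L = 0.9783 kΩ.
Then V_out = V_supply · R2'/(R1 + R2') = 11.6 × 0.9783/8.488 = 1.337 V.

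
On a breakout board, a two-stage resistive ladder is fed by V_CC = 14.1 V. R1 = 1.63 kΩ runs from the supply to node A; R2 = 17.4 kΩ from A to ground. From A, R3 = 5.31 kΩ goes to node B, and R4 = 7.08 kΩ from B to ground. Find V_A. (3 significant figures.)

Looking into the second stage from A: R3 + R4 = 12.39 kΩ appears in parallel with R2.
R2 ‖ (R3+R4) = 7.237 kΩ.
V_A = 14.1 × 7.237/(1.63 + 7.237) = 11.51 V.

V_A ≈ 11.5 V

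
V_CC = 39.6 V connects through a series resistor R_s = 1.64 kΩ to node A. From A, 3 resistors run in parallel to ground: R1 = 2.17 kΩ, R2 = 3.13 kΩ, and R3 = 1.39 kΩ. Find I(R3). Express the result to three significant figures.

I ≈ 8.23 mA

Parallel bank: R_p = 1/(1/2.17 + 1/3.13 + 1/1.39) = 0.6668 kΩ.
Node voltage V_A = V_CC · R_p/(R_s + R_p) = 39.6 × 0.2891 = 11.45 V.
I(R3) = V_A / R3 = 11.45/1.39 = 8.235 mA.
(Check via current divider: I_total = 17.17 mA; share G_k/ΣG = 0.4797 → same result.)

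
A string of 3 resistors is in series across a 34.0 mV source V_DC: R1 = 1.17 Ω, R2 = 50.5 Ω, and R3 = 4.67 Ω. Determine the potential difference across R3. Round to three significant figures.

V ≈ 2.82 mV

Series total: ΣR = 1.17 + 50.5 + 4.67 = 56.34 Ω.
Voltage divider: V = V_DC · (4.670 / 56.34) = 34.0 × 0.08289 = 2.818 mV.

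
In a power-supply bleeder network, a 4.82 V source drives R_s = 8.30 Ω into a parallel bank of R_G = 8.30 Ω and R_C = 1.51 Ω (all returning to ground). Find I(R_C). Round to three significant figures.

Combine the parallel branches: R_p = (1/8.30 + 1/1.51)⁻¹ = 1.278 Ω.
V_A by voltage divider: V_A = 4.82 × 1.278/(8.30 + 1.278) = 0.6430 V.
I(R_C) = V_A / R_C = 0.6430/1.51 = 0.4258 A.

I ≈ 0.426 A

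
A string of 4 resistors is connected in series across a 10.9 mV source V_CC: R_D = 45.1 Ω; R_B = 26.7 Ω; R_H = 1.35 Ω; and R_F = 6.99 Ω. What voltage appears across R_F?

V ≈ 0.951 mV

Series total: ΣR = 45.1 + 26.7 + 1.35 + 6.99 = 80.14 Ω.
By the voltage-divider rule, V = 10.9 × 6.990/80.14 = 0.9507 mV.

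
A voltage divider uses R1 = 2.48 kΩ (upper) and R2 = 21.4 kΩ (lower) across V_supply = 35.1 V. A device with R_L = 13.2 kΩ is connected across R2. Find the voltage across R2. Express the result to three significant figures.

V_out ≈ 26.9 V

The load sits in parallel with R2, giving an effective lower resistance R2' = R2·R_L/(R2+R_L) = 8.164 kΩ.
Now apply the divider: V_out = 35.1 × 0.7670 = 26.92 V.
(Unloaded it would be 31.5 V; the load pulls it down.)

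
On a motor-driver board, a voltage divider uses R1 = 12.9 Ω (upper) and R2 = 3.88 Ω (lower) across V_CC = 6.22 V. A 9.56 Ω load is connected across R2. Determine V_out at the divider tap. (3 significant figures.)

R2 ‖ R_L = (3.88 × 9.56)/(3.88 + 9.56) = 2.760 Ω.
Then V_out = V_CC · R2'/(R1 + R2') = 6.22 × 2.760/15.66 = 1.096 V.

V_out ≈ 1.10 V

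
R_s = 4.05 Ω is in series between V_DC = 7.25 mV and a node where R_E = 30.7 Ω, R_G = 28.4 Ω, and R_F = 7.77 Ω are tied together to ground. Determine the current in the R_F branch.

I ≈ 0.520 mA

Combine the parallel branches: R_p = (1/30.7 + 1/28.4 + 1/7.77)⁻¹ = 5.089 Ω.
Node voltage V_A = V_DC · R_p/(R_s + R_p) = 7.25 × 0.5569 = 4.037 mV.
Branch current I = V_A/R_F = 4.037/7.77 = 0.5196 mA.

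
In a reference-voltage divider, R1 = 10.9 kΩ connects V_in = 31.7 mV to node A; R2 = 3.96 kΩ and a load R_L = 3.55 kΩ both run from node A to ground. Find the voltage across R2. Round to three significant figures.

V_out ≈ 4.65 mV

R2 ‖ R_L = (3.96 × 3.55)/(3.96 + 3.55) = 1.872 kΩ.
Now apply the divider: V_out = 31.7 × 0.1466 = 4.646 mV.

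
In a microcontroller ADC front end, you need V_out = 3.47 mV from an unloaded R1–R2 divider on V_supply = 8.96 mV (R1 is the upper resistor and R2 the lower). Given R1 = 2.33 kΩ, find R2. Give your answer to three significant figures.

R2 ≈ 1.47 kΩ

Required fraction k = V_out/V_supply = 0.3873.
So R2 = R1 · V_out/(V_supply − V_out) = 2.33 × 3.47/(8.96 − 3.47) = 2.33 × 0.6321 = 1.473 kΩ.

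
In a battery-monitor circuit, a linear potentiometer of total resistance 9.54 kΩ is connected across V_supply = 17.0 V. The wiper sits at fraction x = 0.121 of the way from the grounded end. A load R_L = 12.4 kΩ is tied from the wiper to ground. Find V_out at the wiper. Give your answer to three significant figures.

Split the track: R_lower = x·R_p = 1.154 kΩ, R_upper = (1−x)·R_p = 8.386 kΩ.
(x·R_p) ‖ R_L = 1.056 kΩ.
V_out = 17.0 × 1.056/(8.386 + 1.056) = 1.901 V.
(Unloaded: V_out = x·V_supply = 2.06 V.)

V_out ≈ 1.90 V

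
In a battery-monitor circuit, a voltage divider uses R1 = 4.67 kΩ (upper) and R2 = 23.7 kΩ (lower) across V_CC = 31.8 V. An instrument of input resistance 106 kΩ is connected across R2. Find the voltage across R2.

The load sits in parallel with R2, giving an effective lower resistance R2' = R2·R_L/(R2+R_L) = 19.37 kΩ.
Voltage divider with the loaded lower leg: V_out = 31.8 × 19.37/(4.67 + 19.37) = 31.8 × 0.8057 = 25.62 V.

V_out ≈ 25.6 V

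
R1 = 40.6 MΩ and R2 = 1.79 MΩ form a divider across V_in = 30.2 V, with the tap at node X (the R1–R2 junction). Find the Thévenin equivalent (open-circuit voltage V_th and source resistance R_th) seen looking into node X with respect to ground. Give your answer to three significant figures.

With X open, the divider is unloaded: V_th = 30.2 × 1.79/42.39 = 1.275 V.
Looking into X with the source shorted: R_th = R1·R2/(R1+R2) = 40.60 × 1.79/42.39 = 1.714 MΩ.

V_th ≈ 1.28 V, R_th ≈ 1.71 MΩ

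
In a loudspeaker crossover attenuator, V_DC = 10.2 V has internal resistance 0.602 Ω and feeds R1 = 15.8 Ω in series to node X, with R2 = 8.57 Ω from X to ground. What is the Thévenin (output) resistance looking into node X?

R_th ≈ 5.63 Ω

R1' = 0.602 + 15.8 = 16.40 Ω (source resistance + R1).
Looking into X with the source shorted: R_th = R1'·R2/(R1'+R2) = 16.40 × 8.57/24.97 = 5.629 Ω.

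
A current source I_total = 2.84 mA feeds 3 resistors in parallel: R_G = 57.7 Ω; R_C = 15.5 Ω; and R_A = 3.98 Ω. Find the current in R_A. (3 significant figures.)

I ≈ 2.14 mA

ΣG = 1/57.7 + 1/15.5 + 1/3.98 = 0.3331.
Current divider: I(R_A) = I_total · G_k/ΣG = 2.84 × (0.2513/0.3331) = 2.84 × 0.7543 = 2.142 mA.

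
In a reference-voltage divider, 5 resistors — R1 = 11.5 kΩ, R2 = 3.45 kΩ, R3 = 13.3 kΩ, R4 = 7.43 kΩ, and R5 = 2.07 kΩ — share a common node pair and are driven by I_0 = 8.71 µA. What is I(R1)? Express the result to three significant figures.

Conductances: ΣG = 1/11.5 + 1/3.45 + 1/13.3 + 1/7.43 + 1/2.07 = 1.070 (1/kΩ).
Current divider: I(R1) = I_0 · G_k/ΣG = 8.71 × (0.08696/1.070) = 8.71 × 0.08129 = 0.7081 µA.

I ≈ 0.708 µA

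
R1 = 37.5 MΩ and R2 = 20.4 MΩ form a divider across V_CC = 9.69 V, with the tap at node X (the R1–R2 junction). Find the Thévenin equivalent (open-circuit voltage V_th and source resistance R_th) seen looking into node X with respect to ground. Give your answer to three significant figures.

Open-circuit (no load on X): V_th = V_CC · R2/(R1 + R2) = 9.69 × 20.4/(37.50 + 20.4) = 3.414 V.
With V_CC suppressed (replaced by a short), R_th = R1 ‖ R2 = (37.50 × 20.4)/(37.50 + 20.4) = 13.21 MΩ.

V_th ≈ 3.41 V, R_th ≈ 13.2 MΩ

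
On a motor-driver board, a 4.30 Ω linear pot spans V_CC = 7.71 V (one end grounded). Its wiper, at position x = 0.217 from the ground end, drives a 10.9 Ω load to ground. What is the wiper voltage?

V_out ≈ 1.57 V

The pot divides into 3.367 Ω above the wiper and 0.9331 Ω below.
Lower segment in parallel with the load: 0.9331 ‖ 10.9 = 0.8595 Ω.
V_out = 7.71 × 0.8595/(3.367 + 0.8595) = 1.568 V.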